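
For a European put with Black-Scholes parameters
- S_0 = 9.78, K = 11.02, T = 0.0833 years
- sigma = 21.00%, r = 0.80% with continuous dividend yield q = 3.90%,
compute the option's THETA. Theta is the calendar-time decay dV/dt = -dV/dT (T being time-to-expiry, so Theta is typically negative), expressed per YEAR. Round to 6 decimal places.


Answer: Theta = -0.483395

Derivation:
d1 = -1.9818271403; d2 = -2.0424367930
phi(d1) = 0.0559801598; exp(-qT) = 0.9967565713; exp(-rT) = 0.9993338220
Theta = -S*exp(-qT)*phi(d1)*sigma/(2*sqrt(T)) + r*K*exp(-rT)*N(-d2) - q*S*exp(-qT)*N(-d1)
N(-d1) = 0.9762507046; N(-d2) = 0.9794458884; sqrt(T) = 0.2886173938
Term 1 = -9.7800 * 0.9967565713 * 0.0559801598 * 0.2100 / (2 * 0.2886173938) = -0.1985312580
Term 2 = 0.0080 * 11.0200 * 0.9993338220 * 0.9794458884 = 0.0862904264
Term 3 = -0.0390 * 9.7800 * 0.9967565713 * 0.9762507046 = -0.3711538156
Theta = -0.1985312580 + (0.0862904264) + (-0.3711538156) = -0.483395


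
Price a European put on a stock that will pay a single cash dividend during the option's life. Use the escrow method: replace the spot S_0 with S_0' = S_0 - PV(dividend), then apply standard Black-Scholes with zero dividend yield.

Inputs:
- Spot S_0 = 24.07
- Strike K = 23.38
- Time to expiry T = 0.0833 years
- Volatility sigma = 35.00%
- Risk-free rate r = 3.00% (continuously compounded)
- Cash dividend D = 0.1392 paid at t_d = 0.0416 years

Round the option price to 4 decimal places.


PV(D) = D * exp(-r * t_d) = 0.1392 * 0.99875278 = 0.13902639
S_0' = S_0 - PV(D) = 24.0700 - 0.13902639 = 23.93097361
d1 = (ln(S_0'/K) + (r + sigma^2/2)*T) / (sigma*sqrt(T)) = 0.30583006
d2 = d1 - sigma*sqrt(T) = 0.20481397
exp(-rT) = 0.99750412
N(-d1) = 0.37986702; N(-d2) = 0.41885874
P = K * exp(-rT) * N(-d2) - S_0' * N(-d1) = 23.3800 * 0.99750412 * 0.41885874 - 23.93097361 * 0.37986702 = 0.6779

Answer: Price = 0.6779


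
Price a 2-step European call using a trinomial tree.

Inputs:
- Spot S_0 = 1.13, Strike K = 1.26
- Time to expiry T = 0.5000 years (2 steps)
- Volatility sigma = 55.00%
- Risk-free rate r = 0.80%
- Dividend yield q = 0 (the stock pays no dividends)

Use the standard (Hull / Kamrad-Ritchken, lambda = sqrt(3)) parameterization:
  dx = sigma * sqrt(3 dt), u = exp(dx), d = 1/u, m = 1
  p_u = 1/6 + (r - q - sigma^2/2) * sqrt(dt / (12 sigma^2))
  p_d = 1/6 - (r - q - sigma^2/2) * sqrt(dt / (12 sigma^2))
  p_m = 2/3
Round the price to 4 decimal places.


Answer: Price = V(0,0) = 0.1236

Derivation:
dt = T/N = 0.250000; dx = sigma*sqrt(3*dt) = 0.476314
u = exp(dx) = 1.610128; d = 1/u = 0.621068
p_u = 0.129073, p_m = 0.666667, p_d = 0.204260
Discount per step: exp(-r*dt) = 0.998002
Stock lattice S(k, j) with j the centered position index:
  k=0: S(0,+0) = 1.1300
  k=1: S(1,-1) = 0.7018; S(1,+0) = 1.1300; S(1,+1) = 1.8194
  k=2: S(2,-2) = 0.4359; S(2,-1) = 0.7018; S(2,+0) = 1.1300; S(2,+1) = 1.8194; S(2,+2) = 2.9295
Terminal payoffs V(N, j) = max(S_T - K, 0):
  V(2,-2) = 0.000000; V(2,-1) = 0.000000; V(2,+0) = 0.000000; V(2,+1) = 0.559445; V(2,+2) = 1.669540
Backward induction: V(k, j) = exp(-r*dt) * [p_u * V(k+1, j+1) + p_m * V(k+1, j) + p_d * V(k+1, j-1)]
  V(1,-1) = exp(-r*dt) * [p_u*0.000000 + p_m*0.000000 + p_d*0.000000] = 0.000000
  V(1,+0) = exp(-r*dt) * [p_u*0.559445 + p_m*0.000000 + p_d*0.000000] = 0.072065
  V(1,+1) = exp(-r*dt) * [p_u*1.669540 + p_m*0.559445 + p_d*0.000000] = 0.587281
  V(0,+0) = exp(-r*dt) * [p_u*0.587281 + p_m*0.072065 + p_d*0.000000] = 0.123598


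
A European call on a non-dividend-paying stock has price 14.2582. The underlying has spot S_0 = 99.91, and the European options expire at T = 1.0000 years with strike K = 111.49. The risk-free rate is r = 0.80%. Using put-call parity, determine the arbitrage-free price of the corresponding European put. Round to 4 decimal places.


Put-call parity: C - P = S_0 * exp(-qT) - K * exp(-rT).
S_0 * exp(-qT) = 99.9100 * 1.00000000 = 99.91000000
K * exp(-rT) = 111.4900 * 0.99203191 = 110.60163819
P = C - S*exp(-qT) + K*exp(-rT)
P = 14.2582 - 99.91000000 + 110.60163819 = 24.9498

Answer: Put price = 24.9498


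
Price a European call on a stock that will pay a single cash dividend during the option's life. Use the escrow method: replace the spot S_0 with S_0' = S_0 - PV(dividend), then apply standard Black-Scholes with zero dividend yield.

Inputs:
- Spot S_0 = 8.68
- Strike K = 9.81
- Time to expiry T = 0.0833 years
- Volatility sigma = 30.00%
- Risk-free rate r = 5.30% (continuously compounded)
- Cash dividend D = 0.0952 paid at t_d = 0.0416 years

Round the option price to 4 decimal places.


Answer: Price = 0.0238

Derivation:
PV(D) = D * exp(-r * t_d) = 0.0952 * 0.99779763 = 0.09499033
S_0' = S_0 - PV(D) = 8.6800 - 0.09499033 = 8.58500967
d1 = (ln(S_0'/K) + (r + sigma^2/2)*T) / (sigma*sqrt(T)) = -1.44621976
d2 = d1 - sigma*sqrt(T) = -1.53280498
exp(-rT) = 0.99559483
N(d1) = 0.07405779; N(d2) = 0.06266196
C = S_0' * N(d1) - K * exp(-rT) * N(d2) = 8.58500967 * 0.07405779 - 9.8100 * 0.99559483 * 0.06266196 = 0.0238


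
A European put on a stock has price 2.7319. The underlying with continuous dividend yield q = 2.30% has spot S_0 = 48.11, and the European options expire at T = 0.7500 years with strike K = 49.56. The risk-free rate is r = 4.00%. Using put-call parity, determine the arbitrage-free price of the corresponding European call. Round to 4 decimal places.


Answer: Call price = 1.9238

Derivation:
Put-call parity: C - P = S_0 * exp(-qT) - K * exp(-rT).
S_0 * exp(-qT) = 48.1100 * 0.98289793 = 47.28721939
K * exp(-rT) = 49.5600 * 0.97044553 = 48.09528064
C = P + S*exp(-qT) - K*exp(-rT)
C = 2.7319 + 47.28721939 - 48.09528064 = 1.9238


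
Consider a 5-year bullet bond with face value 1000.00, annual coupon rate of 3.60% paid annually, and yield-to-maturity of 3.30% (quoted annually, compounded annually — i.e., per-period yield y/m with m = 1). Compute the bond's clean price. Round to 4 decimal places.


Answer: Price = 1013.6222

Derivation:
Coupon per period c = face * coupon_rate / m = 36.000000
Periods per year m = 1; per-period yield y/m = 0.033000
Number of cashflows N = 5
Cashflows (t years, CF_t, discount factor 1/(1+y/m)^(m*t), PV):
  t = 1.0000: CF_t = 36.000000, DF = 0.968054, PV = 34.849952
  t = 2.0000: CF_t = 36.000000, DF = 0.937129, PV = 33.736642
  t = 3.0000: CF_t = 36.000000, DF = 0.907192, PV = 32.658899
  t = 4.0000: CF_t = 36.000000, DF = 0.878211, PV = 31.615584
  t = 5.0000: CF_t = 1036.000000, DF = 0.850156, PV = 880.761146
Price P = sum_t PV_t = 1013.622223


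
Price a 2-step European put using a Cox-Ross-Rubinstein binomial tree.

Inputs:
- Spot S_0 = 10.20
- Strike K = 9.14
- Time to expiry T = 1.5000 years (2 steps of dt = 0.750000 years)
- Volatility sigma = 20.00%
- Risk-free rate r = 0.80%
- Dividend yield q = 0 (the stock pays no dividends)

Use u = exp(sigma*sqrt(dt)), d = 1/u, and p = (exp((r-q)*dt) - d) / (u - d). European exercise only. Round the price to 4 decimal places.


dt = T/N = 0.750000
u = exp(sigma*sqrt(dt)) = 1.189110; d = 1/u = 0.840965
p = (exp((r-q)*dt) - d) / (u - d) = 0.474093
Discount per step: exp(-r*dt) = 0.994018
Stock lattice S(k, i) with i counting down-moves:
  k=0: S(0,0) = 10.2000
  k=1: S(1,0) = 12.1289; S(1,1) = 8.5778
  k=2: S(2,0) = 14.4226; S(2,1) = 10.2000; S(2,2) = 7.2137
Terminal payoffs V(N, i) = max(K - S_T, 0):
  V(2,0) = 0.000000; V(2,1) = 0.000000; V(2,2) = 1.926332
Backward induction: V(k, i) = exp(-r*dt) * [p * V(k+1, i) + (1-p) * V(k+1, i+1)].
  V(1,0) = exp(-r*dt) * [p*0.000000 + (1-p)*0.000000] = 0.000000
  V(1,1) = exp(-r*dt) * [p*0.000000 + (1-p)*1.926332] = 1.007012
  V(0,0) = exp(-r*dt) * [p*0.000000 + (1-p)*1.007012] = 0.526427

Answer: Price = V(0,0) = 0.5264


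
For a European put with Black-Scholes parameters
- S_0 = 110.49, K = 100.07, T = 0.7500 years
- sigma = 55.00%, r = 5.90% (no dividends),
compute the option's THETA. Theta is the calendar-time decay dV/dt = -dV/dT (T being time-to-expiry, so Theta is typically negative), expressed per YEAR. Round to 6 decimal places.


d1 = 0.5390196238; d2 = 0.0627056517
phi(d1) = 0.3450004317; exp(-qT) = 1.0000000000; exp(-rT) = 0.9567147489
Theta = -S*exp(-qT)*phi(d1)*sigma/(2*sqrt(T)) + r*K*exp(-rT)*N(-d2) - q*S*exp(-qT)*N(-d1)
N(-d1) = 0.2949366570; N(-d2) = 0.4750004484; sqrt(T) = 0.8660254038
Term 1 = -110.4900 * 1.0000000000 * 0.3450004317 * 0.5500 / (2 * 0.8660254038) = -12.1044392244
Term 2 = 0.0590 * 100.0700 * 0.9567147489 * 0.4750004484 = 2.6830724518
Term 3 = 0 (no dividend yield, q = 0)
Theta = -12.1044392244 + (2.6830724518) + (0.0000000000) = -9.421367

Answer: Theta = -9.421367


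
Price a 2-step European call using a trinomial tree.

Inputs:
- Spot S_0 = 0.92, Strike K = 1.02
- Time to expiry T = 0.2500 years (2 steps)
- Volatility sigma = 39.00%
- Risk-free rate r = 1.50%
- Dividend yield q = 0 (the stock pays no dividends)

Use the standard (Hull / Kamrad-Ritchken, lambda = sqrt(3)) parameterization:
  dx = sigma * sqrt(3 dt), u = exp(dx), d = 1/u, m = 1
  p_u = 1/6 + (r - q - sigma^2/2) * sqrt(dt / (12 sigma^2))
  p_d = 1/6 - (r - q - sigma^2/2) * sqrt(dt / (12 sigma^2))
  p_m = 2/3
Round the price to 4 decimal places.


Answer: Price = V(0,0) = 0.0401

Derivation:
dt = T/N = 0.125000; dx = sigma*sqrt(3*dt) = 0.238825
u = exp(dx) = 1.269757; d = 1/u = 0.787552
p_u = 0.150690, p_m = 0.666667, p_d = 0.182643
Discount per step: exp(-r*dt) = 0.998127
Stock lattice S(k, j) with j the centered position index:
  k=0: S(0,+0) = 0.9200
  k=1: S(1,-1) = 0.7245; S(1,+0) = 0.9200; S(1,+1) = 1.1682
  k=2: S(2,-2) = 0.5706; S(2,-1) = 0.7245; S(2,+0) = 0.9200; S(2,+1) = 1.1682; S(2,+2) = 1.4833
Terminal payoffs V(N, j) = max(S_T - K, 0):
  V(2,-2) = 0.000000; V(2,-1) = 0.000000; V(2,+0) = 0.000000; V(2,+1) = 0.148176; V(2,+2) = 0.463299
Backward induction: V(k, j) = exp(-r*dt) * [p_u * V(k+1, j+1) + p_m * V(k+1, j) + p_d * V(k+1, j-1)]
  V(1,-1) = exp(-r*dt) * [p_u*0.000000 + p_m*0.000000 + p_d*0.000000] = 0.000000
  V(1,+0) = exp(-r*dt) * [p_u*0.148176 + p_m*0.000000 + p_d*0.000000] = 0.022287
  V(1,+1) = exp(-r*dt) * [p_u*0.463299 + p_m*0.148176 + p_d*0.000000] = 0.168283
  V(0,+0) = exp(-r*dt) * [p_u*0.168283 + p_m*0.022287 + p_d*0.000000] = 0.040141


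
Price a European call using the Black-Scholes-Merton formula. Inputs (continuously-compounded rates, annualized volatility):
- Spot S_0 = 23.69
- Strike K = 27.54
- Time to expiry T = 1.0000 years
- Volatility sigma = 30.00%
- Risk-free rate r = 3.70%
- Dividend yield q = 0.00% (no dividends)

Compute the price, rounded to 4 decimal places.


Answer: Price = 1.7800

Derivation:
d1 = (ln(S/K) + (r - q + 0.5*sigma^2) * T) / (sigma * sqrt(T)) = -0.22862158
d2 = d1 - sigma * sqrt(T) = -0.52862158
exp(-rT) = 0.96367614; exp(-qT) = 1.00000000
C = S_0 * exp(-qT) * N(d1) - K * exp(-rT) * N(d2)
N(d1) = 0.40958152; N(d2) = 0.29853399
C = 23.6900 * 1.00000000 * 0.40958152 - 27.5400 * 0.96367614 * 0.29853399 = 1.7800


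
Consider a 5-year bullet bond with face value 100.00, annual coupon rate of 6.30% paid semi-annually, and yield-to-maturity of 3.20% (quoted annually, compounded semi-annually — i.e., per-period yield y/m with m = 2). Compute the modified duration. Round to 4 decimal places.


Coupon per period c = face * coupon_rate / m = 3.150000
Periods per year m = 2; per-period yield y/m = 0.016000
Number of cashflows N = 10
Cashflows (t years, CF_t, discount factor 1/(1+y/m)^(m*t), PV):
  t = 0.5000: CF_t = 3.150000, DF = 0.984252, PV = 3.100394
  t = 1.0000: CF_t = 3.150000, DF = 0.968752, PV = 3.051569
  t = 1.5000: CF_t = 3.150000, DF = 0.953496, PV = 3.003512
  t = 2.0000: CF_t = 3.150000, DF = 0.938480, PV = 2.956213
  t = 2.5000: CF_t = 3.150000, DF = 0.923701, PV = 2.909658
  t = 3.0000: CF_t = 3.150000, DF = 0.909155, PV = 2.863837
  t = 3.5000: CF_t = 3.150000, DF = 0.894837, PV = 2.818737
  t = 4.0000: CF_t = 3.150000, DF = 0.880745, PV = 2.774348
  t = 4.5000: CF_t = 3.150000, DF = 0.866875, PV = 2.730657
  t = 5.0000: CF_t = 103.150000, DF = 0.853224, PV = 88.010027
Price P = sum_t PV_t = 114.218952
First compute Macaulay numerator sum_t t * PV_t:
  t * PV_t at t = 0.5000: 1.550197
  t * PV_t at t = 1.0000: 3.051569
  t * PV_t at t = 1.5000: 4.505269
  t * PV_t at t = 2.0000: 5.912426
  t * PV_t at t = 2.5000: 7.274146
  t * PV_t at t = 3.0000: 8.591511
  t * PV_t at t = 3.5000: 9.865580
  t * PV_t at t = 4.0000: 11.097391
  t * PV_t at t = 4.5000: 12.287957
  t * PV_t at t = 5.0000: 440.050134
Macaulay duration D = 504.186180 / 114.218952 = 4.414208
Modified duration = D / (1 + y/m) = 4.414208 / (1 + 0.016000) = 4.344693

Answer: Modified duration = 4.3447


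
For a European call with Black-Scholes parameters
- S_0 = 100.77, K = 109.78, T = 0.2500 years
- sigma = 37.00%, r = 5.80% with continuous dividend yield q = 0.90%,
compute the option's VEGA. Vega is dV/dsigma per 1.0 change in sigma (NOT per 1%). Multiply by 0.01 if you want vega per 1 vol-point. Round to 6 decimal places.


Answer: Vega = 19.148783

Derivation:
d1 = -0.3041901126; d2 = -0.4891901126
phi(d1) = 0.3809053555; exp(-qT) = 0.9977525294; exp(-rT) = 0.9856046187
Vega = S * exp(-qT) * phi(d1) * sqrt(T) = 100.7700 * 0.9977525294 * 0.3809053555 * 0.5000000000 = 19.148783


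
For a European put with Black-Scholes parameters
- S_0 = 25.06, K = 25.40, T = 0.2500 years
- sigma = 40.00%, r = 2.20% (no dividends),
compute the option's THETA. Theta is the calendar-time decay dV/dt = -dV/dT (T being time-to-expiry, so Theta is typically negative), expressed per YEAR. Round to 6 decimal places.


d1 = 0.0601188772; d2 = -0.1398811228
phi(d1) = 0.3982219870; exp(-qT) = 1.0000000000; exp(-rT) = 0.9945150973
Theta = -S*exp(-qT)*phi(d1)*sigma/(2*sqrt(T)) + r*K*exp(-rT)*N(-d2) - q*S*exp(-qT)*N(-d1)
N(-d1) = 0.4760304777; N(-d2) = 0.5556230418; sqrt(T) = 0.5000000000
Term 1 = -25.0600 * 1.0000000000 * 0.3982219870 * 0.4000 / (2 * 0.5000000000) = -3.9917771977
Term 2 = 0.0220 * 25.4000 * 0.9945150973 * 0.5556230418 = 0.3087791913
Term 3 = 0 (no dividend yield, q = 0)
Theta = -3.9917771977 + (0.3087791913) + (0.0000000000) = -3.682998

Answer: Theta = -3.682998


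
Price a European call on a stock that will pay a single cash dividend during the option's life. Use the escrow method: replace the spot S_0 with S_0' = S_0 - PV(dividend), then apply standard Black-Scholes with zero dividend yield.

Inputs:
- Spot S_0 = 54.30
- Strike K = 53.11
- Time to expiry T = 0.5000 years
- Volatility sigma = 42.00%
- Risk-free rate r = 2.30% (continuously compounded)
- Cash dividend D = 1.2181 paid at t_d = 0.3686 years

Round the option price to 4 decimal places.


Answer: Price = 6.5316

Derivation:
PV(D) = D * exp(-r * t_d) = 1.2181 * 0.99155804 = 1.20781684
S_0' = S_0 - PV(D) = 54.3000 - 1.20781684 = 53.09218316
d1 = (ln(S_0'/K) + (r + sigma^2/2)*T) / (sigma*sqrt(T)) = 0.18608516
d2 = d1 - sigma*sqrt(T) = -0.11089969
exp(-rT) = 0.98856587
N(d1) = 0.57381101; N(d2) = 0.45584795
C = S_0' * N(d1) - K * exp(-rT) * N(d2) = 53.09218316 * 0.57381101 - 53.1100 * 0.98856587 * 0.45584795 = 6.5316


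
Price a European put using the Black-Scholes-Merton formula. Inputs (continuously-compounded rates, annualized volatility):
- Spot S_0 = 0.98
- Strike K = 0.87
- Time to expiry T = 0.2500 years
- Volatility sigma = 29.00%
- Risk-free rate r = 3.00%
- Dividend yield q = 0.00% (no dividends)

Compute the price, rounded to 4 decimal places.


d1 = (ln(S/K) + (r - q + 0.5*sigma^2) * T) / (sigma * sqrt(T)) = 0.94532317
d2 = d1 - sigma * sqrt(T) = 0.80032317
exp(-rT) = 0.99252805; exp(-qT) = 1.00000000
P = K * exp(-rT) * N(-d2) - S_0 * exp(-qT) * N(-d1)
N(-d1) = 0.17224696; N(-d2) = 0.21176179
P = 0.8700 * 0.99252805 * 0.21176179 - 0.9800 * 1.00000000 * 0.17224696 = 0.0141

Answer: Price = 0.0141


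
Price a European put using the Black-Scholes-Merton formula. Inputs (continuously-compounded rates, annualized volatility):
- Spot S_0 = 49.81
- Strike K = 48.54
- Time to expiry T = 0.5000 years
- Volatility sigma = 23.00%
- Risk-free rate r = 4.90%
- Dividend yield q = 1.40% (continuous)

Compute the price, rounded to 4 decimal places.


Answer: Price = 2.1995

Derivation:
d1 = (ln(S/K) + (r - q + 0.5*sigma^2) * T) / (sigma * sqrt(T)) = 0.34772786
d2 = d1 - sigma * sqrt(T) = 0.18509330
exp(-rT) = 0.97579769; exp(-qT) = 0.99302444
P = K * exp(-rT) * N(-d2) - S_0 * exp(-qT) * N(-d1)
N(-d1) = 0.36402229; N(-d2) = 0.42657793
P = 48.5400 * 0.97579769 * 0.42657793 - 49.8100 * 0.99302444 * 0.36402229 = 2.1995


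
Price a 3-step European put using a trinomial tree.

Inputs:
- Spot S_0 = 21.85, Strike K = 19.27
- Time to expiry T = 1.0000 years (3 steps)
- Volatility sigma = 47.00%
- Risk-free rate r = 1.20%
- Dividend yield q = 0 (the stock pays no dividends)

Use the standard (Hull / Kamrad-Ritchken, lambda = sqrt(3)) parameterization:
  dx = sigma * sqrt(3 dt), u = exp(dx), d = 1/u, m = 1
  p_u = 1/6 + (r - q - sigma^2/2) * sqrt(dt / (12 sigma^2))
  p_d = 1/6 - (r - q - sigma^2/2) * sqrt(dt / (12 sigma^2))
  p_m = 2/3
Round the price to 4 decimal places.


Answer: Price = V(0,0) = 2.5547

Derivation:
dt = T/N = 0.333333; dx = sigma*sqrt(3*dt) = 0.470000
u = exp(dx) = 1.599994; d = 1/u = 0.625002
p_u = 0.131755, p_m = 0.666667, p_d = 0.201578
Discount per step: exp(-r*dt) = 0.996008
Stock lattice S(k, j) with j the centered position index:
  k=0: S(0,+0) = 21.8500
  k=1: S(1,-1) = 13.6563; S(1,+0) = 21.8500; S(1,+1) = 34.9599
  k=2: S(2,-2) = 8.5352; S(2,-1) = 13.6563; S(2,+0) = 21.8500; S(2,+1) = 34.9599; S(2,+2) = 55.9356
  k=3: S(3,-3) = 5.3345; S(3,-2) = 8.5352; S(3,-1) = 13.6563; S(3,+0) = 21.8500; S(3,+1) = 34.9599; S(3,+2) = 55.9356; S(3,+3) = 89.4966
Terminal payoffs V(N, j) = max(K - S_T, 0):
  V(3,-3) = 13.935469; V(3,-2) = 10.734782; V(3,-1) = 5.613700; V(3,+0) = 0.000000; V(3,+1) = 0.000000; V(3,+2) = 0.000000; V(3,+3) = 0.000000
Backward induction: V(k, j) = exp(-r*dt) * [p_u * V(k+1, j+1) + p_m * V(k+1, j) + p_d * V(k+1, j-1)]
  V(2,-2) = exp(-r*dt) * [p_u*5.613700 + p_m*10.734782 + p_d*13.935469] = 10.662505
  V(2,-1) = exp(-r*dt) * [p_u*0.000000 + p_m*5.613700 + p_d*10.734782] = 5.882785
  V(2,+0) = exp(-r*dt) * [p_u*0.000000 + p_m*0.000000 + p_d*5.613700] = 1.127081
  V(2,+1) = exp(-r*dt) * [p_u*0.000000 + p_m*0.000000 + p_d*0.000000] = 0.000000
  V(2,+2) = exp(-r*dt) * [p_u*0.000000 + p_m*0.000000 + p_d*0.000000] = 0.000000
  V(1,-1) = exp(-r*dt) * [p_u*1.127081 + p_m*5.882785 + p_d*10.662505] = 6.194853
  V(1,+0) = exp(-r*dt) * [p_u*0.000000 + p_m*1.127081 + p_d*5.882785] = 1.929494
  V(1,+1) = exp(-r*dt) * [p_u*0.000000 + p_m*0.000000 + p_d*1.127081] = 0.226288
  V(0,+0) = exp(-r*dt) * [p_u*0.226288 + p_m*1.929494 + p_d*6.194853] = 2.554651


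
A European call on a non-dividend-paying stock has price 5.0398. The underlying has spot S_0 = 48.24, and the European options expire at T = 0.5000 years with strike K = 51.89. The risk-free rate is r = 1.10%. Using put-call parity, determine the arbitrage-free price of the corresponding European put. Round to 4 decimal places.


Put-call parity: C - P = S_0 * exp(-qT) - K * exp(-rT).
S_0 * exp(-qT) = 48.2400 * 1.00000000 = 48.24000000
K * exp(-rT) = 51.8900 * 0.99451510 = 51.60538840
P = C - S*exp(-qT) + K*exp(-rT)
P = 5.0398 - 48.24000000 + 51.60538840 = 8.4052

Answer: Put price = 8.4052


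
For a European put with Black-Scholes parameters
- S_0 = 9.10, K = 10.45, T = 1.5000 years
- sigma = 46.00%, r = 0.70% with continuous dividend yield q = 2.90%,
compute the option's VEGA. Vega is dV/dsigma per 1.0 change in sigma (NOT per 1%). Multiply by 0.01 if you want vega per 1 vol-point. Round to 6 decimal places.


Answer: Vega = 4.255947

Derivation:
d1 = -0.0224138338; d2 = -0.5857964747
phi(d1) = 0.3988420827; exp(-qT) = 0.9574325541; exp(-rT) = 0.9895549326
Vega = S * exp(-qT) * phi(d1) * sqrt(T) = 9.1000 * 0.9574325541 * 0.3988420827 * 1.2247448714 = 4.255947


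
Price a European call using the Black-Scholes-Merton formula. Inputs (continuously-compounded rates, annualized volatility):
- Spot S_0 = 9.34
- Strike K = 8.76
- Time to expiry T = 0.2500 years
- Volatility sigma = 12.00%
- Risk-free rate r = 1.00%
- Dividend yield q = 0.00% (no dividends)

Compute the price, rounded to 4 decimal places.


d1 = (ln(S/K) + (r - q + 0.5*sigma^2) * T) / (sigma * sqrt(T)) = 1.14017245
d2 = d1 - sigma * sqrt(T) = 1.08017245
exp(-rT) = 0.99750312; exp(-qT) = 1.00000000
C = S_0 * exp(-qT) * N(d1) - K * exp(-rT) * N(d2)
N(d1) = 0.87289277; N(d2) = 0.85996730
C = 9.3400 * 1.00000000 * 0.87289277 - 8.7600 * 0.99750312 * 0.85996730 = 0.6383

Answer: Price = 0.6383


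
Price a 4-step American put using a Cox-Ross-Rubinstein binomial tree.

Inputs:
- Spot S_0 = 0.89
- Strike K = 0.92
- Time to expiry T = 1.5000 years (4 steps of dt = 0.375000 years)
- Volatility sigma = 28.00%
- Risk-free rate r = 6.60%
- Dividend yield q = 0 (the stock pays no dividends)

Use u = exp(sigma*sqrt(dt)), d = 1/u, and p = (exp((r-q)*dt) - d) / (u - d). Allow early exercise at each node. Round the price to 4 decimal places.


Answer: Price = V(0,0) = 0.1027

Derivation:
dt = T/N = 0.375000
u = exp(sigma*sqrt(dt)) = 1.187042; d = 1/u = 0.842430
p = (exp((r-q)*dt) - d) / (u - d) = 0.529955
Discount per step: exp(-r*dt) = 0.975554
Stock lattice S(k, i) with i counting down-moves:
  k=0: S(0,0) = 0.8900
  k=1: S(1,0) = 1.0565; S(1,1) = 0.7498
  k=2: S(2,0) = 1.2541; S(2,1) = 0.8900; S(2,2) = 0.6316
  k=3: S(3,0) = 1.4886; S(3,1) = 1.0565; S(3,2) = 0.7498; S(3,3) = 0.5321
  k=4: S(4,0) = 1.7671; S(4,1) = 1.2541; S(4,2) = 0.8900; S(4,3) = 0.6316; S(4,4) = 0.4483
Terminal payoffs V(N, i) = max(K - S_T, 0):
  V(4,0) = 0.000000; V(4,1) = 0.000000; V(4,2) = 0.030000; V(4,3) = 0.288377; V(4,4) = 0.471744
Backward induction: V(k, i) = exp(-r*dt) * [p * V(k+1, i) + (1-p) * V(k+1, i+1)]; then take max(V_cont, immediate exercise) for American.
  V(3,0) = exp(-r*dt) * [p*0.000000 + (1-p)*0.000000] = 0.000000; exercise = 0.000000; V(3,0) = max -> 0.000000
  V(3,1) = exp(-r*dt) * [p*0.000000 + (1-p)*0.030000] = 0.013757; exercise = 0.000000; V(3,1) = max -> 0.013757
  V(3,2) = exp(-r*dt) * [p*0.030000 + (1-p)*0.288377] = 0.147746; exercise = 0.170237; V(3,2) = max -> 0.170237
  V(3,3) = exp(-r*dt) * [p*0.288377 + (1-p)*0.471744] = 0.365411; exercise = 0.387902; V(3,3) = max -> 0.387902
  V(2,0) = exp(-r*dt) * [p*0.000000 + (1-p)*0.013757] = 0.006308; exercise = 0.000000; V(2,0) = max -> 0.006308
  V(2,1) = exp(-r*dt) * [p*0.013757 + (1-p)*0.170237] = 0.085175; exercise = 0.030000; V(2,1) = max -> 0.085175
  V(2,2) = exp(-r*dt) * [p*0.170237 + (1-p)*0.387902] = 0.265886; exercise = 0.288377; V(2,2) = max -> 0.288377
  V(1,0) = exp(-r*dt) * [p*0.006308 + (1-p)*0.085175] = 0.042319; exercise = 0.000000; V(1,0) = max -> 0.042319
  V(1,1) = exp(-r*dt) * [p*0.085175 + (1-p)*0.288377] = 0.176272; exercise = 0.170237; V(1,1) = max -> 0.176272
  V(0,0) = exp(-r*dt) * [p*0.042319 + (1-p)*0.176272] = 0.102709; exercise = 0.030000; V(0,0) = max -> 0.102709


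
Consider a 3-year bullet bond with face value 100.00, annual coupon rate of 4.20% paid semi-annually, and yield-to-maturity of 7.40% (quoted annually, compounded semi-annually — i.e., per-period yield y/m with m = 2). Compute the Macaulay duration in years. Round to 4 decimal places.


Answer: Macaulay duration = 2.8418 years

Derivation:
Coupon per period c = face * coupon_rate / m = 2.100000
Periods per year m = 2; per-period yield y/m = 0.037000
Number of cashflows N = 6
Cashflows (t years, CF_t, discount factor 1/(1+y/m)^(m*t), PV):
  t = 0.5000: CF_t = 2.100000, DF = 0.964320, PV = 2.025072
  t = 1.0000: CF_t = 2.100000, DF = 0.929913, PV = 1.952818
  t = 1.5000: CF_t = 2.100000, DF = 0.896734, PV = 1.883142
  t = 2.0000: CF_t = 2.100000, DF = 0.864739, PV = 1.815952
  t = 2.5000: CF_t = 2.100000, DF = 0.833885, PV = 1.751159
  t = 3.0000: CF_t = 102.100000, DF = 0.804132, PV = 82.101899
Price P = sum_t PV_t = 91.530042
Macaulay numerator sum_t t * PV_t:
  t * PV_t at t = 0.5000: 1.012536
  t * PV_t at t = 1.0000: 1.952818
  t * PV_t at t = 1.5000: 2.824713
  t * PV_t at t = 2.0000: 3.631903
  t * PV_t at t = 2.5000: 4.377897
  t * PV_t at t = 3.0000: 246.305698
Macaulay duration D = (sum_t t * PV_t) / P = 260.105565 / 91.530042 = 2.841751


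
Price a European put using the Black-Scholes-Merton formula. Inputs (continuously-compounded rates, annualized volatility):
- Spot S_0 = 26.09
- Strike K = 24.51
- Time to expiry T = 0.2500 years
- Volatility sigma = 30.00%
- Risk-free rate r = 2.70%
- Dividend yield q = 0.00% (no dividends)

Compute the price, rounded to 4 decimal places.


d1 = (ln(S/K) + (r - q + 0.5*sigma^2) * T) / (sigma * sqrt(T)) = 0.53647268
d2 = d1 - sigma * sqrt(T) = 0.38647268
exp(-rT) = 0.99327273; exp(-qT) = 1.00000000
P = K * exp(-rT) * N(-d2) - S_0 * exp(-qT) * N(-d1)
N(-d1) = 0.29581596; N(-d2) = 0.34957332
P = 24.5100 * 0.99327273 * 0.34957332 - 26.0900 * 1.00000000 * 0.29581596 = 0.7926

Answer: Price = 0.7926


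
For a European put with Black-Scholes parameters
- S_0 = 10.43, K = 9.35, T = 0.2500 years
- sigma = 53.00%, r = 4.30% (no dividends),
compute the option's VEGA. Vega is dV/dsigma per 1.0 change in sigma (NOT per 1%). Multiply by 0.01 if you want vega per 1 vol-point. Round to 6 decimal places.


d1 = 0.5855563234; d2 = 0.3205563234
phi(d1) = 0.3360898859; exp(-qT) = 1.0000000000; exp(-rT) = 0.9893075748
Vega = S * exp(-qT) * phi(d1) * sqrt(T) = 10.4300 * 1.0000000000 * 0.3360898859 * 0.5000000000 = 1.752709

Answer: Vega = 1.752709


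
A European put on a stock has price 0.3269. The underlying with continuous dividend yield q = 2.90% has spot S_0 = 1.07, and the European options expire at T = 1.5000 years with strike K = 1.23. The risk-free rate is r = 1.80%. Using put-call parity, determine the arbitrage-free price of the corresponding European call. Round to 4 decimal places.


Answer: Call price = 0.1541

Derivation:
Put-call parity: C - P = S_0 * exp(-qT) - K * exp(-rT).
S_0 * exp(-qT) = 1.0700 * 0.95743255 = 1.02445283
K * exp(-rT) = 1.2300 * 0.97336124 = 1.19723433
C = P + S*exp(-qT) - K*exp(-rT)
C = 0.3269 + 1.02445283 - 1.19723433 = 0.1541


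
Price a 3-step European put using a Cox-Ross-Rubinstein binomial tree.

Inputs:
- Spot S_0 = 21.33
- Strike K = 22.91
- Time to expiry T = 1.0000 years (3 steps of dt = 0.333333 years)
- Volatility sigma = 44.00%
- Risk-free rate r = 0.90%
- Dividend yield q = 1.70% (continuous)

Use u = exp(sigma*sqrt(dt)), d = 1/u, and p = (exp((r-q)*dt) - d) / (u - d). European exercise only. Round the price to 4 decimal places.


dt = T/N = 0.333333
u = exp(sigma*sqrt(dt)) = 1.289216; d = 1/u = 0.775665
p = (exp((r-q)*dt) - d) / (u - d) = 0.431645
Discount per step: exp(-r*dt) = 0.997004
Stock lattice S(k, i) with i counting down-moves:
  k=0: S(0,0) = 21.3300
  k=1: S(1,0) = 27.4990; S(1,1) = 16.5449
  k=2: S(2,0) = 35.4521; S(2,1) = 21.3300; S(2,2) = 12.8333
  k=3: S(3,0) = 45.7054; S(3,1) = 27.4990; S(3,2) = 16.5449; S(3,3) = 9.9544
Terminal payoffs V(N, i) = max(K - S_T, 0):
  V(3,0) = 0.000000; V(3,1) = 0.000000; V(3,2) = 6.365058; V(3,3) = 12.955625
Backward induction: V(k, i) = exp(-r*dt) * [p * V(k+1, i) + (1-p) * V(k+1, i+1)].
  V(2,0) = exp(-r*dt) * [p*0.000000 + (1-p)*0.000000] = 0.000000
  V(2,1) = exp(-r*dt) * [p*0.000000 + (1-p)*6.365058] = 3.606775
  V(2,2) = exp(-r*dt) * [p*6.365058 + (1-p)*12.955625] = 10.080552
  V(1,0) = exp(-r*dt) * [p*0.000000 + (1-p)*3.606775] = 2.043788
  V(1,1) = exp(-r*dt) * [p*3.606775 + (1-p)*10.080552] = 7.264352
  V(0,0) = exp(-r*dt) * [p*2.043788 + (1-p)*7.264352] = 4.995911

Answer: Price = V(0,0) = 4.9959


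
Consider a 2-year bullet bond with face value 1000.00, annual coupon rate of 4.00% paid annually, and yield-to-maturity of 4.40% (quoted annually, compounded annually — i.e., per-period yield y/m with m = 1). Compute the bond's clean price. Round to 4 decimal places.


Answer: Price = 992.4986

Derivation:
Coupon per period c = face * coupon_rate / m = 40.000000
Periods per year m = 1; per-period yield y/m = 0.044000
Number of cashflows N = 2
Cashflows (t years, CF_t, discount factor 1/(1+y/m)^(m*t), PV):
  t = 1.0000: CF_t = 40.000000, DF = 0.957854, PV = 38.314176
  t = 2.0000: CF_t = 1040.000000, DF = 0.917485, PV = 954.184466
Price P = sum_t PV_t = 992.498642


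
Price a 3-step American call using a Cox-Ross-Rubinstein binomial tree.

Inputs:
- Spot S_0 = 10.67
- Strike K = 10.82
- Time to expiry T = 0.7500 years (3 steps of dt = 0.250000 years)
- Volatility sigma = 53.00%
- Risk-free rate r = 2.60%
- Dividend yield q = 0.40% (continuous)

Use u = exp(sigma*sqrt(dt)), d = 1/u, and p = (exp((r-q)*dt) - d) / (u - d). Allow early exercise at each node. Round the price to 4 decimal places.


dt = T/N = 0.250000
u = exp(sigma*sqrt(dt)) = 1.303431; d = 1/u = 0.767206
p = (exp((r-q)*dt) - d) / (u - d) = 0.444420
Discount per step: exp(-r*dt) = 0.993521
Stock lattice S(k, i) with i counting down-moves:
  k=0: S(0,0) = 10.6700
  k=1: S(1,0) = 13.9076; S(1,1) = 8.1861
  k=2: S(2,0) = 18.1276; S(2,1) = 10.6700; S(2,2) = 6.2804
  k=3: S(3,0) = 23.6281; S(3,1) = 13.9076; S(3,2) = 8.1861; S(3,3) = 4.8184
Terminal payoffs V(N, i) = max(S_T - K, 0):
  V(3,0) = 12.808085; V(3,1) = 3.087609; V(3,2) = 0.000000; V(3,3) = 0.000000
Backward induction: V(k, i) = exp(-r*dt) * [p * V(k+1, i) + (1-p) * V(k+1, i+1)]; then take max(V_cont, immediate exercise) for American.
  V(2,0) = exp(-r*dt) * [p*12.808085 + (1-p)*3.087609] = 7.359591; exercise = 7.307608; V(2,0) = max -> 7.359591
  V(2,1) = exp(-r*dt) * [p*3.087609 + (1-p)*0.000000] = 1.363305; exercise = 0.000000; V(2,1) = max -> 1.363305
  V(2,2) = exp(-r*dt) * [p*0.000000 + (1-p)*0.000000] = 0.000000; exercise = 0.000000; V(2,2) = max -> 0.000000
  V(1,0) = exp(-r*dt) * [p*7.359591 + (1-p)*1.363305] = 4.002077; exercise = 3.087609; V(1,0) = max -> 4.002077
  V(1,1) = exp(-r*dt) * [p*1.363305 + (1-p)*0.000000] = 0.601955; exercise = 0.000000; V(1,1) = max -> 0.601955
  V(0,0) = exp(-r*dt) * [p*4.002077 + (1-p)*0.601955] = 2.099347; exercise = 0.000000; V(0,0) = max -> 2.099347

Answer: Price = V(0,0) = 2.0993


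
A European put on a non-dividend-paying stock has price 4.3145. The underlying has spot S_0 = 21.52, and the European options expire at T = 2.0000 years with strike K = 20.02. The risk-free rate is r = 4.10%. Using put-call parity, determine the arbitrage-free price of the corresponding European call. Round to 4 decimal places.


Put-call parity: C - P = S_0 * exp(-qT) - K * exp(-rT).
S_0 * exp(-qT) = 21.5200 * 1.00000000 = 21.52000000
K * exp(-rT) = 20.0200 * 0.92127196 = 18.44386461
C = P + S*exp(-qT) - K*exp(-rT)
C = 4.3145 + 21.52000000 - 18.44386461 = 7.3906

Answer: Call price = 7.3906


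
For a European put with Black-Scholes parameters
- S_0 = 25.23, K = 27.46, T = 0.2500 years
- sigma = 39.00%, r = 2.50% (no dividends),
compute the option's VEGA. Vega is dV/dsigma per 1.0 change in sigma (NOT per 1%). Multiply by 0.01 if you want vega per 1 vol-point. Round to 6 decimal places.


d1 = -0.3047904497; d2 = -0.4997904497
phi(d1) = 0.3808357336; exp(-qT) = 1.0000000000; exp(-rT) = 0.9937694906
Vega = S * exp(-qT) * phi(d1) * sqrt(T) = 25.2300 * 1.0000000000 * 0.3808357336 * 0.5000000000 = 4.804243

Answer: Vega = 4.804243


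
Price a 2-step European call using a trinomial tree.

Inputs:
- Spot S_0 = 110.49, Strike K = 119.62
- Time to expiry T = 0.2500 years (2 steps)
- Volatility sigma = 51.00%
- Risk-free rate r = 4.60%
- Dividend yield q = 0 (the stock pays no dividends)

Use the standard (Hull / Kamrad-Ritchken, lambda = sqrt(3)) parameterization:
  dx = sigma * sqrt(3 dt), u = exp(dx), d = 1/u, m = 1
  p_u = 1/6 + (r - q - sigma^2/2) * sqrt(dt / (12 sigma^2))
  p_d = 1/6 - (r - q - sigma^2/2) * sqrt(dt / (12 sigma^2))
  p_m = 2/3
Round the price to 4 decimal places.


Answer: Price = V(0,0) = 8.1216

Derivation:
dt = T/N = 0.125000; dx = sigma*sqrt(3*dt) = 0.312310
u = exp(dx) = 1.366578; d = 1/u = 0.731755
p_u = 0.149846, p_m = 0.666667, p_d = 0.183487
Discount per step: exp(-r*dt) = 0.994266
Stock lattice S(k, j) with j the centered position index:
  k=0: S(0,+0) = 110.4900
  k=1: S(1,-1) = 80.8516; S(1,+0) = 110.4900; S(1,+1) = 150.9932
  k=2: S(2,-2) = 59.1635; S(2,-1) = 80.8516; S(2,+0) = 110.4900; S(2,+1) = 150.9932; S(2,+2) = 206.3440
Terminal payoffs V(N, j) = max(S_T - K, 0):
  V(2,-2) = 0.000000; V(2,-1) = 0.000000; V(2,+0) = 0.000000; V(2,+1) = 31.373224; V(2,+2) = 86.724046
Backward induction: V(k, j) = exp(-r*dt) * [p_u * V(k+1, j+1) + p_m * V(k+1, j) + p_d * V(k+1, j-1)]
  V(1,-1) = exp(-r*dt) * [p_u*0.000000 + p_m*0.000000 + p_d*0.000000] = 0.000000
  V(1,+0) = exp(-r*dt) * [p_u*31.373224 + p_m*0.000000 + p_d*0.000000] = 4.674212
  V(1,+1) = exp(-r*dt) * [p_u*86.724046 + p_m*31.373224 + p_d*0.000000] = 33.716345
  V(0,+0) = exp(-r*dt) * [p_u*33.716345 + p_m*4.674212 + p_d*0.000000] = 8.121582


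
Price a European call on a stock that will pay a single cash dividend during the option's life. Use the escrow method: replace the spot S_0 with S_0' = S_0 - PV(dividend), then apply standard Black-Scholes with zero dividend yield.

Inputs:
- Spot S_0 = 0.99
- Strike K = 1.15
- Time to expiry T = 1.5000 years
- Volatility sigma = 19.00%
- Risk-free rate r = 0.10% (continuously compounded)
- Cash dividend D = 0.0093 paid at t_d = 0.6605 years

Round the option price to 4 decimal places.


Answer: Price = 0.0365

Derivation:
PV(D) = D * exp(-r * t_d) = 0.0093 * 0.99933972 = 0.00929386
S_0' = S_0 - PV(D) = 0.9900 - 0.00929386 = 0.98070614
d1 = (ln(S_0'/K) + (r + sigma^2/2)*T) / (sigma*sqrt(T)) = -0.56153202
d2 = d1 - sigma*sqrt(T) = -0.79423354
exp(-rT) = 0.99850112
N(d1) = 0.28721745; N(d2) = 0.21352974
C = S_0' * N(d1) - K * exp(-rT) * N(d2) = 0.98070614 * 0.28721745 - 1.1500 * 0.99850112 * 0.21352974 = 0.0365


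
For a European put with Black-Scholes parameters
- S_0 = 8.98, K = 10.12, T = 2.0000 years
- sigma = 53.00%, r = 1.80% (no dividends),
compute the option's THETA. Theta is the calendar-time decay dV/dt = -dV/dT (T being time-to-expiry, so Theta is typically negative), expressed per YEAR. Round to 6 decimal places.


Answer: Theta = -0.527777

Derivation:
d1 = 0.2633455351; d2 = -0.4861876530
phi(d1) = 0.3853458761; exp(-qT) = 1.0000000000; exp(-rT) = 0.9646402935
Theta = -S*exp(-qT)*phi(d1)*sigma/(2*sqrt(T)) + r*K*exp(-rT)*N(-d2) - q*S*exp(-qT)*N(-d1)
N(-d1) = 0.3961421330; N(-d2) = 0.6865829377; sqrt(T) = 1.4142135624
Term 1 = -8.9800 * 1.0000000000 * 0.3853458761 * 0.5300 / (2 * 1.4142135624) = -0.6484222792
Term 2 = 0.0180 * 10.1200 * 0.9646402935 * 0.6865829377 = 0.1206455820
Term 3 = 0 (no dividend yield, q = 0)
Theta = -0.6484222792 + (0.1206455820) + (0.0000000000) = -0.527777


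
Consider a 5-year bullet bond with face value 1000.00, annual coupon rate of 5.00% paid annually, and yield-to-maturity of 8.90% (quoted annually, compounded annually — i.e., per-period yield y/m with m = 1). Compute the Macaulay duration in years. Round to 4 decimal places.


Answer: Macaulay duration = 4.5010 years

Derivation:
Coupon per period c = face * coupon_rate / m = 50.000000
Periods per year m = 1; per-period yield y/m = 0.089000
Number of cashflows N = 5
Cashflows (t years, CF_t, discount factor 1/(1+y/m)^(m*t), PV):
  t = 1.0000: CF_t = 50.000000, DF = 0.918274, PV = 45.913682
  t = 2.0000: CF_t = 50.000000, DF = 0.843226, PV = 42.161324
  t = 3.0000: CF_t = 50.000000, DF = 0.774313, PV = 38.715633
  t = 4.0000: CF_t = 50.000000, DF = 0.711031, PV = 35.551546
  t = 5.0000: CF_t = 1050.000000, DF = 0.652921, PV = 685.566993
Price P = sum_t PV_t = 847.909179
Macaulay numerator sum_t t * PV_t:
  t * PV_t at t = 1.0000: 45.913682
  t * PV_t at t = 2.0000: 84.322649
  t * PV_t at t = 3.0000: 116.146899
  t * PV_t at t = 4.0000: 142.206182
  t * PV_t at t = 5.0000: 3427.834967
Macaulay duration D = (sum_t t * PV_t) / P = 3816.424379 / 847.909179 = 4.500983


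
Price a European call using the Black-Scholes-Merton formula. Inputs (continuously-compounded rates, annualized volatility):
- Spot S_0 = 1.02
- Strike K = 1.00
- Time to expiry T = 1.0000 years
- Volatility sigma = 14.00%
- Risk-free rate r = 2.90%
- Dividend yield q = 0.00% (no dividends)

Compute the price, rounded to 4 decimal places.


d1 = (ln(S/K) + (r - q + 0.5*sigma^2) * T) / (sigma * sqrt(T)) = 0.41859019
d2 = d1 - sigma * sqrt(T) = 0.27859019
exp(-rT) = 0.97141646; exp(-qT) = 1.00000000
C = S_0 * exp(-qT) * N(d1) - K * exp(-rT) * N(d2)
N(d1) = 0.66224217; N(d2) = 0.60972033
C = 1.0200 * 1.00000000 * 0.66224217 - 1.0000 * 0.97141646 * 0.60972033 = 0.0832

Answer: Price = 0.0832


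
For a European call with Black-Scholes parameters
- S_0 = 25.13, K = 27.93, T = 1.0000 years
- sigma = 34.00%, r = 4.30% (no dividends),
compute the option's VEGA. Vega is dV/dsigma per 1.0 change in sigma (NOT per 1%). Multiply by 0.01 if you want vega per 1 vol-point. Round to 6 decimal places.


Answer: Vega = 10.024404

Derivation:
d1 = -0.0142324365; d2 = -0.3542324365
phi(d1) = 0.3989018771; exp(-qT) = 1.0000000000; exp(-rT) = 0.9579113901
Vega = S * exp(-qT) * phi(d1) * sqrt(T) = 25.1300 * 1.0000000000 * 0.3989018771 * 1.0000000000 = 10.024404


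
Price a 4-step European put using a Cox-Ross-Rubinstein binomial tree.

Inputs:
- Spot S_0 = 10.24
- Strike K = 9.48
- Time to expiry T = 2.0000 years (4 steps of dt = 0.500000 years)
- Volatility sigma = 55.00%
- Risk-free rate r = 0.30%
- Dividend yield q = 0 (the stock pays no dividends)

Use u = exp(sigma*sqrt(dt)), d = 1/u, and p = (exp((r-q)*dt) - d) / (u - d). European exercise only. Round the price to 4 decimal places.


dt = T/N = 0.500000
u = exp(sigma*sqrt(dt)) = 1.475370; d = 1/u = 0.677796
p = (exp((r-q)*dt) - d) / (u - d) = 0.405862
Discount per step: exp(-r*dt) = 0.998501
Stock lattice S(k, i) with i counting down-moves:
  k=0: S(0,0) = 10.2400
  k=1: S(1,0) = 15.1078; S(1,1) = 6.9406
  k=2: S(2,0) = 22.2896; S(2,1) = 10.2400; S(2,2) = 4.7043
  k=3: S(3,0) = 32.8854; S(3,1) = 15.1078; S(3,2) = 6.9406; S(3,3) = 3.1886
  k=4: S(4,0) = 48.5181; S(4,1) = 22.2896; S(4,2) = 10.2400; S(4,3) = 4.7043; S(4,4) = 2.1612
Terminal payoffs V(N, i) = max(K - S_T, 0):
  V(4,0) = 0.000000; V(4,1) = 0.000000; V(4,2) = 0.000000; V(4,3) = 4.775666; V(4,4) = 7.318793
Backward induction: V(k, i) = exp(-r*dt) * [p * V(k+1, i) + (1-p) * V(k+1, i+1)].
  V(3,0) = exp(-r*dt) * [p*0.000000 + (1-p)*0.000000] = 0.000000
  V(3,1) = exp(-r*dt) * [p*0.000000 + (1-p)*0.000000] = 0.000000
  V(3,2) = exp(-r*dt) * [p*0.000000 + (1-p)*4.775666] = 2.833151
  V(3,3) = exp(-r*dt) * [p*4.775666 + (1-p)*7.318793] = 6.277211
  V(2,0) = exp(-r*dt) * [p*0.000000 + (1-p)*0.000000] = 0.000000
  V(2,1) = exp(-r*dt) * [p*0.000000 + (1-p)*2.833151] = 1.680759
  V(2,2) = exp(-r*dt) * [p*2.833151 + (1-p)*6.277211] = 4.872084
  V(1,0) = exp(-r*dt) * [p*0.000000 + (1-p)*1.680759] = 0.997106
  V(1,1) = exp(-r*dt) * [p*1.680759 + (1-p)*4.872084] = 3.571485
  V(0,0) = exp(-r*dt) * [p*0.997106 + (1-p)*3.571485] = 2.522855

Answer: Price = V(0,0) = 2.5229


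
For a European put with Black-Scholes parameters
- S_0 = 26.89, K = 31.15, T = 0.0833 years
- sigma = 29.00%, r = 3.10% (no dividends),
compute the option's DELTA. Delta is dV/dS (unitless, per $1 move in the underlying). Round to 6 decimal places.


d1 = -1.6843048962; d2 = -1.7680039404
phi(d1) = 0.0965803451; exp(-qT) = 1.0000000000; exp(-rT) = 0.9974210313
N(-d1) = 0.9539386202
Delta = -exp(-qT) * N(-d1) = -1.0000000000 * 0.9539386202 = -0.953939

Answer: Delta = -0.953939


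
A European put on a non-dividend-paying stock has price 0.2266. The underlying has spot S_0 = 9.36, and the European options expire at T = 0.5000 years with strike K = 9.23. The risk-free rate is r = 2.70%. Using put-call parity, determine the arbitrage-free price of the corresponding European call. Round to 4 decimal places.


Put-call parity: C - P = S_0 * exp(-qT) - K * exp(-rT).
S_0 * exp(-qT) = 9.3600 * 1.00000000 = 9.36000000
K * exp(-rT) = 9.2300 * 0.98659072 = 9.10623231
C = P + S*exp(-qT) - K*exp(-rT)
C = 0.2266 + 9.36000000 - 9.10623231 = 0.4804

Answer: Call price = 0.4804


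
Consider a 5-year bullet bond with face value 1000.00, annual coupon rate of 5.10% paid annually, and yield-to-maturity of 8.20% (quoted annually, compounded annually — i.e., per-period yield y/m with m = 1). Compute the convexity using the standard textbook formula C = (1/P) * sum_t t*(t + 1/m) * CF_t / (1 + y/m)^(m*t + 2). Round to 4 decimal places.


Answer: Convexity = 22.2527

Derivation:
Coupon per period c = face * coupon_rate / m = 51.000000
Periods per year m = 1; per-period yield y/m = 0.082000
Number of cashflows N = 5
Cashflows (t years, CF_t, discount factor 1/(1+y/m)^(m*t), PV):
  t = 1.0000: CF_t = 51.000000, DF = 0.924214, PV = 47.134935
  t = 2.0000: CF_t = 51.000000, DF = 0.854172, PV = 43.562787
  t = 3.0000: CF_t = 51.000000, DF = 0.789438, PV = 40.261356
  t = 4.0000: CF_t = 51.000000, DF = 0.729610, PV = 37.210125
  t = 5.0000: CF_t = 1051.000000, DF = 0.674316, PV = 708.706494
Price P = sum_t PV_t = 876.875697
Convexity numerator sum_t t*(t + 1/m) * CF_t / (1+y/m)^(m*t + 2):
  t = 1.0000: term = 80.522711
  t = 2.0000: term = 223.260752
  t = 3.0000: term = 412.681612
  t = 4.0000: term = 635.677160
  t = 5.0000: term = 18160.723462
Convexity = (1/P) * sum = 19512.865697 / 876.875697 = 22.252716
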